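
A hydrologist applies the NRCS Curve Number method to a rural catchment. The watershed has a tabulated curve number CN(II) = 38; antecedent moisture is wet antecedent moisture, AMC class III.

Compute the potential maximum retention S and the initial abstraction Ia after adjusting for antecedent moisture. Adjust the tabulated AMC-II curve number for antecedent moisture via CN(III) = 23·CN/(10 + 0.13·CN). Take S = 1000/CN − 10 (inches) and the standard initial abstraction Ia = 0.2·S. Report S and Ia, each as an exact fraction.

Wet (AMC III): CN(III) = 23·38/(10 + 0.13·38) = 874/(747/50) = 43700/747 ≈ 58.501
Max retention: S = 1000/(43700/747) − 10 = 3100/437 in (≈ 7.094 in)
Ia = 0.2S: 0.2·7.094 = 1.419 in (exactly 620/437)

S = 3100/437 in ≈ 7.094 in; Ia = 620/437 in ≈ 1.419 in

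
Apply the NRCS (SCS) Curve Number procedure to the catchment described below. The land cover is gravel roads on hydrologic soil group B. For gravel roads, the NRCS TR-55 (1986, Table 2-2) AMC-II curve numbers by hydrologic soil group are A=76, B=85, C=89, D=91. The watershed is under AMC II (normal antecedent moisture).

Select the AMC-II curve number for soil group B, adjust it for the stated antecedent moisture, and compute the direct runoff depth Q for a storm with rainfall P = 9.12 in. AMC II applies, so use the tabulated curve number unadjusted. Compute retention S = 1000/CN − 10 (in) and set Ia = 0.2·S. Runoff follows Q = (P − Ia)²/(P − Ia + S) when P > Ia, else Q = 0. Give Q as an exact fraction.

NRCS table: gravel roads, soil group B → CN(II) = 85
AMC II — tabulated CN = 85 applies directly.
S = 1000/85 − 10 = 30/17 in ≈ 1.765 in
Initial abstraction Ia = S/5 = (30/17)/5 = 6/17 ≈ 0.353 in
Since P=9.120 > Ia=0.353: effective rainfall P−Ia = 3726/425 in
Q: (3726/425)² ÷ (4476/425) = 1156923/158525 in (≈ 7.298 in)

Q = 1156923/158525 in ≈ 7.298 in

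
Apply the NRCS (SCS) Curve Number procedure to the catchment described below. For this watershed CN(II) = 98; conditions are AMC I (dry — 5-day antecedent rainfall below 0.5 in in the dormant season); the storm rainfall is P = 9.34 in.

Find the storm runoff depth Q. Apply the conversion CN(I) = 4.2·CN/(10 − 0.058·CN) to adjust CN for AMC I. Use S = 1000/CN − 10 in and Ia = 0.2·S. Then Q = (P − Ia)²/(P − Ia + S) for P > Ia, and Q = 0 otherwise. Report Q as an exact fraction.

CN(I) from CN(II)=98: (4.2·98)/(10 − 0.058·98) = 102900/1079 ≈ 95.366
Retention S: 1000/CN − 10 with CN=95.366 → S = 500/1029 ≈ 0.486 in
Initial abstraction Ia = S/5 = (500/1029)/5 = 100/1029 ≈ 0.097 in
Since P=9.340 > Ia=0.097: effective rainfall P−Ia = 475543/51450 in
Runoff Q = (P−Ia)²/(P−Ia+S) = (9.243)²/(9.243+0.486) = 226141144849/25752937350 ≈ 8.781 in

Q = 226141144849/25752937350 in ≈ 8.781 in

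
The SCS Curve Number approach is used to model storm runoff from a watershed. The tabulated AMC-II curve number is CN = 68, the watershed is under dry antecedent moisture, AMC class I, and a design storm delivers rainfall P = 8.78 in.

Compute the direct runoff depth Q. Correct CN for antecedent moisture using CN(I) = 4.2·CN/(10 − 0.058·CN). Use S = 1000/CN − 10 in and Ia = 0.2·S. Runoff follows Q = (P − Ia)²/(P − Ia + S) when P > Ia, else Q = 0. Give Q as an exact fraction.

Adjust CN=68 to AMC I: 4.2·68/(10 − 0.058·68) → (1428/5) ÷ (757/125) = 35700/757 ≈ 47.160
Retention S: 1000/CN − 10 with CN=47.160 → S = 4000/357 ≈ 11.204 in
Initial abstraction Ia = S/5 = (4000/357)/5 = 800/357 ≈ 2.241 in
Excess rainfall: 8.780 − 2.241 = 6.539 in; P > Ia so Q > 0
Runoff Q = (P−Ia)²/(P−Ia+S) = (6.539)²/(6.539+11.204) = 13624258729/5653505550 ≈ 2.410 in

Q = 13624258729/5653505550 in ≈ 2.410 in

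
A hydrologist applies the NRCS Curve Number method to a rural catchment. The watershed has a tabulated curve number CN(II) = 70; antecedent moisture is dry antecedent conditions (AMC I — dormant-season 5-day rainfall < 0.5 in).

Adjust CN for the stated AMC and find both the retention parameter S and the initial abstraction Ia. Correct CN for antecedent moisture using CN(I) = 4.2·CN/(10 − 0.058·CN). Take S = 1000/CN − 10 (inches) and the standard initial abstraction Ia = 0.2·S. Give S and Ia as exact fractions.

S = 500/49 in ≈ 10.204 in; Ia = 100/49 in ≈ 2.041 in

CN(I) from CN(II)=70: (4.2·70)/(10 − 0.058·70) = 4900/99 ≈ 49.495
S = 1000/(4900/99) − 10 = 500/49 in ≈ 10.204 in
Ia = 0.2S: 0.2·10.204 = 2.041 in (exactly 100/49)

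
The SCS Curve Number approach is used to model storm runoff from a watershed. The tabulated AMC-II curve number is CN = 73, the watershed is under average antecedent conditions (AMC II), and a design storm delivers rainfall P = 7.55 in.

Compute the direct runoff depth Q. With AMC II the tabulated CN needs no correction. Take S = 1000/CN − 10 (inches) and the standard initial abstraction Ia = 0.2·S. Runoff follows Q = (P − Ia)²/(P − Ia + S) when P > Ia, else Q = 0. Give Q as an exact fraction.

Q = 98863249/22400780 in ≈ 4.413 in

Average conditions: CN = 73 (no AMC adjustment).
Max retention: S = 1000/73 − 10 = 270/73 in (≈ 3.699 in)
Ia = 0.2S: 0.2·3.699 = 0.740 in (exactly 54/73)
P − Ia = 7.550 − 0.740 = 9943/1460 ≈ 6.810 in (> 0, runoff occurs)
Q = (9943/1460)²/((9943/1460) + 270/73) = (98863249/2131600)/(15343/1460) = 98863249/22400780 in ≈ 4.413 in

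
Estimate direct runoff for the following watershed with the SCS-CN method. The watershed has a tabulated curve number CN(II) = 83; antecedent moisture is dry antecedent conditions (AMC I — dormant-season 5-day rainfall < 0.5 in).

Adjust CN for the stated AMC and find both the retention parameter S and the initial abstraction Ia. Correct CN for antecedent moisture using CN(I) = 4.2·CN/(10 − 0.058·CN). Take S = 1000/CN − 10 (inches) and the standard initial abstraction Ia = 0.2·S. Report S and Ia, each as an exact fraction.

Dry (AMC I): CN(I) = 4.2·83/(10 − 0.058·83) = (1743/5)/(2593/500) = 174300/2593 ≈ 67.219
Max retention: S = 1000/(174300/2593) − 10 = 8500/1743 in (≈ 4.877 in)
Ia = 0.2S: 0.2·4.877 = 0.975 in (exactly 1700/1743)

S = 8500/1743 in ≈ 4.877 in; Ia = 1700/1743 in ≈ 0.975 in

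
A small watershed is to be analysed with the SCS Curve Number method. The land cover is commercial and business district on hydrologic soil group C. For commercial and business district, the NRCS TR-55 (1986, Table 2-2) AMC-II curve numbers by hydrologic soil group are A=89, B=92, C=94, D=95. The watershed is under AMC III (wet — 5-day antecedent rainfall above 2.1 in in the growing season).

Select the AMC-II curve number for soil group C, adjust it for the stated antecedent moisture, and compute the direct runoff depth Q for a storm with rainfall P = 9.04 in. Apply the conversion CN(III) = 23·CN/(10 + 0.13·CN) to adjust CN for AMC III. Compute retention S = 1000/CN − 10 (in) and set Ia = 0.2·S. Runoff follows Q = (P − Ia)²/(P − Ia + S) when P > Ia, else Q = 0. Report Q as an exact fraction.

NRCS table: commercial and business district, soil group C → CN(II) = 94
Adjust CN=94 to AMC III: 23·94/(10 + 0.13·94) → 2162 ÷ (1111/50) = 108100/1111 ≈ 97.300
Max retention: S = 1000/(108100/1111) − 10 = 300/1081 in (≈ 0.278 in)
Ia = 0.2S: 0.2·0.278 = 0.056 in (exactly 60/1081)
P − Ia = 9.040 − 0.056 = 242806/27025 ≈ 8.984 in (> 0, runoff occurs)
Q: (242806/27025)² ÷ (250306/27025) = 29477376818/3382259825 in (≈ 8.715 in)

Q = 29477376818/3382259825 in ≈ 8.715 in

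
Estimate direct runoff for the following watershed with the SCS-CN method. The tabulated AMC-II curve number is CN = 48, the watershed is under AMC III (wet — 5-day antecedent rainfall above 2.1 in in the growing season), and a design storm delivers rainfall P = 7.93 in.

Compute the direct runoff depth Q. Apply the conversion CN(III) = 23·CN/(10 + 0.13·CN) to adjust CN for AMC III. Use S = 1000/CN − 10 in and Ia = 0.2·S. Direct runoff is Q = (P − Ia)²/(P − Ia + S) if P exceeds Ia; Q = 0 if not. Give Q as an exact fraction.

Q = 178836853/42842100 in ≈ 4.174 in

CN(III) from CN(II)=48: (23·48)/(10 + 0.13·48) = 13800/203 ≈ 67.980
Retention S: 1000/CN − 10 with CN=67.980 → S = 325/69 ≈ 4.710 in
Ia = 0.2·(325/69) = 65/69 in ≈ 0.942 in
P − Ia = 7.930 − 0.942 = 48217/6900 ≈ 6.988 in (> 0, runoff occurs)
Runoff Q = (P−Ia)²/(P−Ia+S) = (6.988)²/(6.988+4.710) = 178836853/42842100 ≈ 4.174 in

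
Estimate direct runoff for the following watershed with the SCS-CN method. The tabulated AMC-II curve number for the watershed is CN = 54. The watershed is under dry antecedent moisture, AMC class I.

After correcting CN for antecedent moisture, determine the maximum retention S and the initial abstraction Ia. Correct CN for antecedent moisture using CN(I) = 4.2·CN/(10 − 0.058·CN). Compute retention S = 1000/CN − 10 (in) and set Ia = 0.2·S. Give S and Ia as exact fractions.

S = 11500/567 in ≈ 20.282 in; Ia = 2300/567 in ≈ 4.056 in

CN(I) from CN(II)=54: (4.2·54)/(10 − 0.058·54) = 56700/1717 ≈ 33.023
S = 1000/(56700/1717) − 10 = 11500/567 in ≈ 20.282 in
Ia = 0.2S: 0.2·20.282 = 4.056 in (exactly 2300/567)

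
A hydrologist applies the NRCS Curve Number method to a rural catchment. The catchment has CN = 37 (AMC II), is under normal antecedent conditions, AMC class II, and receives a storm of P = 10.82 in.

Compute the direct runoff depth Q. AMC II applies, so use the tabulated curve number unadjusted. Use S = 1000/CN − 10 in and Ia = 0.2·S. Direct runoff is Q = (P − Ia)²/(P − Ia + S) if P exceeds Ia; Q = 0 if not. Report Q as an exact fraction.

Q = 188156089/83651450 in ≈ 2.249 in

AMC II — tabulated CN = 37 applies directly.
Retention S: 1000/CN − 10 with CN=37.000 → S = 630/37 ≈ 17.027 in
Initial abstraction Ia = S/5 = (630/37)/5 = 126/37 ≈ 3.405 in
P − Ia = 10.820 − 3.405 = 13717/1850 ≈ 7.415 in (> 0, runoff occurs)
Q: (13717/1850)² ÷ (45217/1850) = 188156089/83651450 in (≈ 2.249 in)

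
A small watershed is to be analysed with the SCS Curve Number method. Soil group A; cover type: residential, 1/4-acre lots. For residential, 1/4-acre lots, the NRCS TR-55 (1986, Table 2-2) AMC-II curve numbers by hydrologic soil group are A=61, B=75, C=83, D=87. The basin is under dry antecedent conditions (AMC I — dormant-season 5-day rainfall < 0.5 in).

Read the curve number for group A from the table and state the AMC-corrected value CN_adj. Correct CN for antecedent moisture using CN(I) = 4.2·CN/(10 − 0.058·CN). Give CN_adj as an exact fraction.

NRCS table: residential, 1/4-acre lots, soil group A → CN(II) = 61
Adjust CN=61 to AMC I: 4.2·61/(10 − 0.058·61) → (1281/5) ÷ (3231/500) = 42700/1077 ≈ 39.647

CN_adj = 42700/1077 ≈ 39.647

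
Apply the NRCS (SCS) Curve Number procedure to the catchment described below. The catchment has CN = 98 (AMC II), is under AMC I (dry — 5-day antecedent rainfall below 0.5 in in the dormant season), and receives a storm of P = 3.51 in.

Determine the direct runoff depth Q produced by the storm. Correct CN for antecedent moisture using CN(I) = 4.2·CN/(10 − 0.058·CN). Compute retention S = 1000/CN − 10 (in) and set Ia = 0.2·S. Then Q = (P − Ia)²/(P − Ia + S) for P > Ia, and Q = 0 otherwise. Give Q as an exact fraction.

Dry (AMC I): CN(I) = 4.2·98/(10 − 0.058·98) = (2058/5)/(1079/250) = 102900/1079 ≈ 95.366
Max retention: S = 1000/(102900/1079) − 10 = 500/1029 in (≈ 0.486 in)
Ia = 0.2·(500/1029) = 100/1029 in ≈ 0.097 in
Since P=3.510 > Ia=0.097: effective rainfall P−Ia = 351179/102900 in
Runoff Q = (P−Ia)²/(P−Ia+S) = (3.413)²/(3.413+0.486) = 123326690041/41281319100 ≈ 2.987 in

Q = 123326690041/41281319100 in ≈ 2.987 in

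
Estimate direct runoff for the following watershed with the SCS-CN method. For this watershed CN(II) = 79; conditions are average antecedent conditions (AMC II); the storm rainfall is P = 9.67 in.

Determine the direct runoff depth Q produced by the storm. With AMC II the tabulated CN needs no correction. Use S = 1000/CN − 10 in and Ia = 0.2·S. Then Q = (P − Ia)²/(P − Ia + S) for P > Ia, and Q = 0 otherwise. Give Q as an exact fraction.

Q = 5211829249/736224700 in ≈ 7.079 in

AMC II — tabulated CN = 79 applies directly.
Retention S: 1000/CN − 10 with CN=79.000 → S = 210/79 ≈ 2.658 in
Initial abstraction Ia = S/5 = (210/79)/5 = 42/79 ≈ 0.532 in
P − Ia = 9.670 − 0.532 = 72193/7900 ≈ 9.138 in (> 0, runoff occurs)
Q: (72193/7900)² ÷ (93193/7900) = 5211829249/736224700 in (≈ 7.079 in)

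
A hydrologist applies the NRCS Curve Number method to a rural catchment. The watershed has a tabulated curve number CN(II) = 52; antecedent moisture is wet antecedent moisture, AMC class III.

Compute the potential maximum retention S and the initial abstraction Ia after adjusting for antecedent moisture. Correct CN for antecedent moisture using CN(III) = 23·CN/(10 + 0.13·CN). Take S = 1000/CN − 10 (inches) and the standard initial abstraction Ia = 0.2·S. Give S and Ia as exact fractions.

CN(III) from CN(II)=52: (23·52)/(10 + 0.13·52) = 29900/419 ≈ 71.360
S = 1000/(29900/419) − 10 = 1200/299 in ≈ 4.013 in
Initial abstraction Ia = S/5 = (1200/299)/5 = 240/299 ≈ 0.803 in

S = 1200/299 in ≈ 4.013 in; Ia = 240/299 in ≈ 0.803 in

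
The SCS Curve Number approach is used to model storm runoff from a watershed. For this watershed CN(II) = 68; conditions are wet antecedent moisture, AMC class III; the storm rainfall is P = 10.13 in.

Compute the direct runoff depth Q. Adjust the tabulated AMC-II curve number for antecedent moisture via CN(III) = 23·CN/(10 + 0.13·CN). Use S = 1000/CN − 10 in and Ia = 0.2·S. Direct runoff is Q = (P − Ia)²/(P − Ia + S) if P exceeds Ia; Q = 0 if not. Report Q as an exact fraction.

Wet (AMC III): CN(III) = 23·68/(10 + 0.13·68) = 1564/(471/25) = 39100/471 ≈ 83.015
Max retention: S = 1000/(39100/471) − 10 = 800/391 in (≈ 2.046 in)
Initial abstraction Ia = S/5 = (800/391)/5 = 160/391 ≈ 0.409 in
Since P=10.130 > Ia=0.409: effective rainfall P−Ia = 380083/39100 in
Q: (380083/39100)² ÷ (460083/39100) = 144463086889/17989245300 in (≈ 8.031 in)

Q = 144463086889/17989245300 in ≈ 8.031 in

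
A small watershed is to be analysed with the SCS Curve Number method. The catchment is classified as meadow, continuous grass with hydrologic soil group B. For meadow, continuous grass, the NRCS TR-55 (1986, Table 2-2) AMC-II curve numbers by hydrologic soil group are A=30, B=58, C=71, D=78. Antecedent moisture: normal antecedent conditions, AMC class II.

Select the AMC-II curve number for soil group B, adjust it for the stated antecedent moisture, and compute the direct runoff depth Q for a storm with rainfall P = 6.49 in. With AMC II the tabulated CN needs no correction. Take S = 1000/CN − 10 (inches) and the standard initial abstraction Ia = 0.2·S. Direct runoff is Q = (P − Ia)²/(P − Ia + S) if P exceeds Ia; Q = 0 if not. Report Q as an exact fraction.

Q = 213773641/103300900 in ≈ 2.069 in

NRCS table: meadow, continuous grass, soil group B → CN(II) = 58
CN(II) = 58; AMC II needs no correction.
S = 1000/58 − 10 = 210/29 in ≈ 7.241 in
Initial abstraction Ia = S/5 = (210/29)/5 = 42/29 ≈ 1.448 in
Since P=6.490 > Ia=1.448: effective rainfall P−Ia = 14621/2900 in
Q = (14621/2900)²/((14621/2900) + 210/29) = (213773641/8410000)/(35621/2900) = 213773641/103300900 in ≈ 2.069 in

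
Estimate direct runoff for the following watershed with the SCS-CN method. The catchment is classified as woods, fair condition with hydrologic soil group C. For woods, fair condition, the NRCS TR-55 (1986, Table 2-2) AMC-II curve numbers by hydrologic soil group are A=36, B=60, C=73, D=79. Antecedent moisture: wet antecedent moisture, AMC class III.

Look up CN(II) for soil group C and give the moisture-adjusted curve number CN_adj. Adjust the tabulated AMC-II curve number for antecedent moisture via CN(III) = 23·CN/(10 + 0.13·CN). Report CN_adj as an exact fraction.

CN_adj = 167900/1949 ≈ 86.147

NRCS table: woods, fair condition, soil group C → CN(II) = 73
Wet (AMC III): CN(III) = 23·73/(10 + 0.13·73) = 1679/(1949/100) = 167900/1949 ≈ 86.147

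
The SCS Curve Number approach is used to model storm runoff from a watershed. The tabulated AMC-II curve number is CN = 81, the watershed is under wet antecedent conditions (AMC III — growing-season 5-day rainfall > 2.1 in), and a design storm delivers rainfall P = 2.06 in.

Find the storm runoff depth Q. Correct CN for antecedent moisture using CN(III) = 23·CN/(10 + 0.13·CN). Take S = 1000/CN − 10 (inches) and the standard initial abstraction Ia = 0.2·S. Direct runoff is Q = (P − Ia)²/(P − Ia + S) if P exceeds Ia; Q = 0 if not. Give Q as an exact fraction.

Adjust CN=81 to AMC III: 23·81/(10 + 0.13·81) → 1863 ÷ (2053/100) = 186300/2053 ≈ 90.745
Retention S: 1000/CN − 10 with CN=90.745 → S = 1900/1863 ≈ 1.020 in
Initial abstraction Ia = S/5 = (1900/1863)/5 = 380/1863 ≈ 0.204 in
Excess rainfall: 2.060 − 0.204 = 1.856 in; P > Ia so Q > 0
Q: (172889/93150)² ÷ (267889/93150) = 29890606321/24953860350 in (≈ 1.198 in)

Q = 29890606321/24953860350 in ≈ 1.198 in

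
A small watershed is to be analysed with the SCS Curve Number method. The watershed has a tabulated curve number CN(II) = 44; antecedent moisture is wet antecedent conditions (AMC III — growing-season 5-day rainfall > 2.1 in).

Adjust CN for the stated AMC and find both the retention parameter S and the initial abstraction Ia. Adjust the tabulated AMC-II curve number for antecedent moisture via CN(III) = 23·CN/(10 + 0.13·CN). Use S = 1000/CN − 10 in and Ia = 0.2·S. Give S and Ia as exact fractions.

Wet (AMC III): CN(III) = 23·44/(10 + 0.13·44) = 1012/(393/25) = 25300/393 ≈ 64.377
Max retention: S = 1000/(25300/393) − 10 = 1400/253 in (≈ 5.534 in)
Initial abstraction Ia = S/5 = (1400/253)/5 = 280/253 ≈ 1.107 in

S = 1400/253 in ≈ 5.534 in; Ia = 280/253 in ≈ 1.107 in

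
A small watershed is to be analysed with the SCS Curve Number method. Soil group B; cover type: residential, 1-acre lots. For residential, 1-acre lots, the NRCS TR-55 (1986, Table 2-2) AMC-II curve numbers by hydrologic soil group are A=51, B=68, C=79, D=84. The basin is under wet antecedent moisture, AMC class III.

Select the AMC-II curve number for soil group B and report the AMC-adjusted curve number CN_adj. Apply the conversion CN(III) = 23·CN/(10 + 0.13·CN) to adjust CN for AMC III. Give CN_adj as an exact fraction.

NRCS table: residential, 1-acre lots, soil group B → CN(II) = 68
Adjust CN=68 to AMC III: 23·68/(10 + 0.13·68) → 1564 ÷ (471/25) = 39100/471 ≈ 83.015

CN_adj = 39100/471 ≈ 83.015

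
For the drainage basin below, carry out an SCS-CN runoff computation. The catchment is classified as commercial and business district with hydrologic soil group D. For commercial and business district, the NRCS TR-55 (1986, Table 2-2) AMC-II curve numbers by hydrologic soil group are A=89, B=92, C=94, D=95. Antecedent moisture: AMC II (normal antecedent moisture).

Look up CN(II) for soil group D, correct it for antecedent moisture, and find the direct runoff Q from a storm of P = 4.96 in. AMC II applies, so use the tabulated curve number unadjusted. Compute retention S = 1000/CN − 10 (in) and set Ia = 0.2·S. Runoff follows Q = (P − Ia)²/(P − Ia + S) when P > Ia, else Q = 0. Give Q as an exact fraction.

NRCS table: commercial and business district, soil group D → CN(II) = 95
AMC II — tabulated CN = 95 applies directly.
Retention S: 1000/CN − 10 with CN=95.000 → S = 10/19 ≈ 0.526 in
Initial abstraction Ia = S/5 = (10/19)/5 = 2/19 ≈ 0.105 in
Excess rainfall: 4.960 − 0.105 = 4.855 in; P > Ia so Q > 0
Runoff Q = (P−Ia)²/(P−Ia+S) = (4.855)²/(4.855+0.526) = 1329409/303525 ≈ 4.380 in

Q = 1329409/303525 in ≈ 4.380 in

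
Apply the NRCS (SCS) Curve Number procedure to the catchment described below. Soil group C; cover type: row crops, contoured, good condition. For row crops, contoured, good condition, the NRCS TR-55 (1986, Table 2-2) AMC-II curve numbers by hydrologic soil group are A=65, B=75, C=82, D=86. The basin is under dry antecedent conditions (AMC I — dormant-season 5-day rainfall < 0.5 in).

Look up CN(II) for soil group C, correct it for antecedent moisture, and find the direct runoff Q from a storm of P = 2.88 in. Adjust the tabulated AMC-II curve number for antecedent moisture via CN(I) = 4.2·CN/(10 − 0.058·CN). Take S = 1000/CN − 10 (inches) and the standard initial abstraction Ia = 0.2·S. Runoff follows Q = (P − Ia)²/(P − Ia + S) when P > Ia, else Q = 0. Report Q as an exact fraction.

Q = 7220454/15146425 in ≈ 0.477 in

NRCS table: row crops, contoured, good condition, soil group C → CN(II) = 82
Dry (AMC I): CN(I) = 4.2·82/(10 − 0.058·82) = (1722/5)/(1311/250) = 28700/437 ≈ 65.675
S = 1000/(28700/437) − 10 = 1500/287 in ≈ 5.226 in
Ia = 0.2·(1500/287) = 300/287 in ≈ 1.045 in
Excess rainfall: 2.880 − 1.045 = 1.835 in; P > Ia so Q > 0
Q: (13164/7175)² ÷ (50664/7175) = 7220454/15146425 in (≈ 0.477 in)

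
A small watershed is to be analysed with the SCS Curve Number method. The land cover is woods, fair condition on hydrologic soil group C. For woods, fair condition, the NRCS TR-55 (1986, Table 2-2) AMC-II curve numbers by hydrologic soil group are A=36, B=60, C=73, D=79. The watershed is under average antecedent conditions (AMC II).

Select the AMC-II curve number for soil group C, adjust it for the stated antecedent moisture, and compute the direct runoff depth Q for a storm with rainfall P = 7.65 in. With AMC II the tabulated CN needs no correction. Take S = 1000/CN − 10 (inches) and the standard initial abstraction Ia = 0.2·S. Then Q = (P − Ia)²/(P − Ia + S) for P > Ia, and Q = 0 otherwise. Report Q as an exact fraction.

NRCS table: woods, fair condition, soil group C → CN(II) = 73
CN(II) = 73; AMC II needs no correction.
Retention S: 1000/CN − 10 with CN=73.000 → S = 270/73 ≈ 3.699 in
Ia = 0.2·(270/73) = 54/73 in ≈ 0.740 in
Excess rainfall: 7.650 − 0.740 = 6.910 in; P > Ia so Q > 0
Q: (10089/1460)² ÷ (15489/1460) = 11309769/2512660 in (≈ 4.501 in)

Q = 11309769/2512660 in ≈ 4.501 in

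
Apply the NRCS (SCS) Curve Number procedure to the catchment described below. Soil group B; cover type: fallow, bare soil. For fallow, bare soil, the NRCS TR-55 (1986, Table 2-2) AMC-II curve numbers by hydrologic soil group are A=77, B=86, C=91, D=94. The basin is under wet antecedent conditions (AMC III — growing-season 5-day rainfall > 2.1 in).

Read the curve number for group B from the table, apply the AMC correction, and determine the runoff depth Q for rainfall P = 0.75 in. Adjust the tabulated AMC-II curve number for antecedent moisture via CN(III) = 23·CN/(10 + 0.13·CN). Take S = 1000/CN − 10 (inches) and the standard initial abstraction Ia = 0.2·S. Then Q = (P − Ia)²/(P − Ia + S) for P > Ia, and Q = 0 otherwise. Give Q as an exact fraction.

NRCS table: fallow, bare soil, soil group B → CN(II) = 86
CN(III) from CN(II)=86: (23·86)/(10 + 0.13·86) = 98900/1059 ≈ 93.390
Max retention: S = 1000/(98900/1059) − 10 = 700/989 in (≈ 0.708 in)
Initial abstraction Ia = S/5 = (700/989)/5 = 140/989 ≈ 0.142 in
Since P=0.750 > Ia=0.142: effective rainfall P−Ia = 2407/3956 in
Q: (2407/3956)² ÷ (5207/3956) = 5793649/20598892 in (≈ 0.281 in)

Q = 5793649/20598892 in ≈ 0.281 in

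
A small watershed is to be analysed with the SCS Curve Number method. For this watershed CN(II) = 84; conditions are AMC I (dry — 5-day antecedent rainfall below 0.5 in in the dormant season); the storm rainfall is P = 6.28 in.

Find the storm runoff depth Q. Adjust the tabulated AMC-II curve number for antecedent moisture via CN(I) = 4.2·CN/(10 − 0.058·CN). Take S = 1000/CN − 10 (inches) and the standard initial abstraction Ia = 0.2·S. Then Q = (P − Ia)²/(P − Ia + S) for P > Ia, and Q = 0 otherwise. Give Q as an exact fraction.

Adjust CN=84 to AMC I: 4.2·84/(10 − 0.058·84) → (1764/5) ÷ (641/125) = 44100/641 ≈ 68.799
S = 1000/(44100/641) − 10 = 2000/441 in ≈ 4.535 in
Ia = 0.2S: 0.2·4.535 = 0.907 in (exactly 400/441)
P − Ia = 6.280 − 0.907 = 59237/11025 ≈ 5.373 in (> 0, runoff occurs)
Q: (59237/11025)² ÷ (109237/11025) = 3509022169/1204337925 in (≈ 2.914 in)

Q = 3509022169/1204337925 in ≈ 2.914 in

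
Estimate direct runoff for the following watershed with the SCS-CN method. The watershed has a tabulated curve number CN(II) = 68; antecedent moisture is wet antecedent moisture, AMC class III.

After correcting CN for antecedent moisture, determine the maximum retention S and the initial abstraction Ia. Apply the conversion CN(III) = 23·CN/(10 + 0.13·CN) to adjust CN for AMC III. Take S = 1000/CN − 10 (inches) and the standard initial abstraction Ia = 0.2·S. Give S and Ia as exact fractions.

S = 800/391 in ≈ 2.046 in; Ia = 160/391 in ≈ 0.409 in

CN(III) from CN(II)=68: (23·68)/(10 + 0.13·68) = 39100/471 ≈ 83.015
Retention S: 1000/CN − 10 with CN=83.015 → S = 800/391 ≈ 2.046 in
Ia = 0.2S: 0.2·2.046 = 0.409 in (exactly 160/391)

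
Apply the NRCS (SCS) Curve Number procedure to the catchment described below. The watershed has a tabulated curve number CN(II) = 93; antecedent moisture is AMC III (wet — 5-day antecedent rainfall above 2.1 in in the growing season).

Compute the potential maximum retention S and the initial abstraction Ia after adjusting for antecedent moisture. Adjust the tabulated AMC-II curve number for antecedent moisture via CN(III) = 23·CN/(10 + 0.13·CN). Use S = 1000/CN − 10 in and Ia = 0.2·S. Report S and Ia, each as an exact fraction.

S = 700/2139 in ≈ 0.327 in; Ia = 140/2139 in ≈ 0.065 in

Wet (AMC III): CN(III) = 23·93/(10 + 0.13·93) = 2139/(2209/100) = 213900/2209 ≈ 96.831
S = 1000/(213900/2209) − 10 = 700/2139 in ≈ 0.327 in
Ia = 0.2S: 0.2·0.327 = 0.065 in (exactly 140/2139)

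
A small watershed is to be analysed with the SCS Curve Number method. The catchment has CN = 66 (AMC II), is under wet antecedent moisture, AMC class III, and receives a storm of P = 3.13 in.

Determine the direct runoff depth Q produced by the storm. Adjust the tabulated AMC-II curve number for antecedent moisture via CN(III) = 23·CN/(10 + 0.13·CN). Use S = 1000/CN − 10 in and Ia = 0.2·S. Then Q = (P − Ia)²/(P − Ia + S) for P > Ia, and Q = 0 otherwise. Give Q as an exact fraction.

CN(III) from CN(II)=66: (23·66)/(10 + 0.13·66) = 75900/929 ≈ 81.701
S = 1000/(75900/929) − 10 = 1700/759 in ≈ 2.240 in
Ia = 0.2S: 0.2·2.240 = 0.448 in (exactly 340/759)
P − Ia = 3.130 − 0.448 = 203567/75900 ≈ 2.682 in (> 0, runoff occurs)
Runoff Q = (P−Ia)²/(P−Ia+S) = (2.682)²/(2.682+2.240) = 41439523489/28353735300 ≈ 1.462 in

Q = 41439523489/28353735300 in ≈ 1.462 in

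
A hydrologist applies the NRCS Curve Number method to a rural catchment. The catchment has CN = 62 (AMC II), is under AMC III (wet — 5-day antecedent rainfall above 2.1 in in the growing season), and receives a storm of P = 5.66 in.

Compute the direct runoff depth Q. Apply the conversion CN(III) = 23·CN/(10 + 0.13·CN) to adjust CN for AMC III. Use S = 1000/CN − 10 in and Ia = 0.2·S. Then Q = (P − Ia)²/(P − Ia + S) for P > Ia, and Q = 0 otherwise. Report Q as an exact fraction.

Wet (AMC III): CN(III) = 23·62/(10 + 0.13·62) = 1426/(903/50) = 71300/903 ≈ 78.959
Retention S: 1000/CN − 10 with CN=78.959 → S = 1900/713 ≈ 2.665 in
Ia = 0.2S: 0.2·2.665 = 0.533 in (exactly 380/713)
Excess rainfall: 5.660 − 0.533 = 5.127 in; P > Ia so Q > 0
Runoff Q = (P−Ia)²/(P−Ia+S) = (5.127)²/(5.127+2.665) = 33408162841/9902821350 ≈ 3.374 in

Q = 33408162841/9902821350 in ≈ 3.374 in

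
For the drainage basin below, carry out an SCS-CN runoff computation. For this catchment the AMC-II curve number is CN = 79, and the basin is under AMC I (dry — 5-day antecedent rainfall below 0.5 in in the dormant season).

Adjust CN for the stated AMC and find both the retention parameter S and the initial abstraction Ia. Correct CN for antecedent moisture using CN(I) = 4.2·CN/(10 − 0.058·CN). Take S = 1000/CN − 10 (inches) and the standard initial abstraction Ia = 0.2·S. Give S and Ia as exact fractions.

Adjust CN=79 to AMC I: 4.2·79/(10 − 0.058·79) → (1659/5) ÷ (2709/500) = 7900/129 ≈ 61.240
Retention S: 1000/CN − 10 with CN=61.240 → S = 500/79 ≈ 6.329 in
Ia = 0.2·(500/79) = 100/79 in ≈ 1.266 in

S = 500/79 in ≈ 6.329 in; Ia = 100/79 in ≈ 1.266 in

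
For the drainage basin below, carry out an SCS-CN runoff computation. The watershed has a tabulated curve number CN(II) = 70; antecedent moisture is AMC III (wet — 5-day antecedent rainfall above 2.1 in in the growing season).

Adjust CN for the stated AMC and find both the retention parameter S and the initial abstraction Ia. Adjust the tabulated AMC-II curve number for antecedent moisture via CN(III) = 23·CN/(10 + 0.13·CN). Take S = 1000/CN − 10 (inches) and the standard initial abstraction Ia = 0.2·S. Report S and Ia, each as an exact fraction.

S = 300/161 in ≈ 1.863 in; Ia = 60/161 in ≈ 0.373 in

Wet (AMC III): CN(III) = 23·70/(10 + 0.13·70) = 1610/(191/10) = 16100/191 ≈ 84.293
Retention S: 1000/CN − 10 with CN=84.293 → S = 300/161 ≈ 1.863 in
Ia = 0.2S: 0.2·1.863 = 0.373 in (exactly 60/161)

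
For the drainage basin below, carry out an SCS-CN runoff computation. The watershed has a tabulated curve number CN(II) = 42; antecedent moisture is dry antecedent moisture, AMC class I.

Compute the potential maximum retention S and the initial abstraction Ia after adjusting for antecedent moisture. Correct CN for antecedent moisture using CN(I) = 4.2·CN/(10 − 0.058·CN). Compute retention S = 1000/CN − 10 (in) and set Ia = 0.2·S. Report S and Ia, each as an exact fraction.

S = 14500/441 in ≈ 32.880 in; Ia = 2900/441 in ≈ 6.576 in

Dry (AMC I): CN(I) = 4.2·42/(10 − 0.058·42) = (882/5)/(1891/250) = 44100/1891 ≈ 23.321
S = 1000/(44100/1891) − 10 = 14500/441 in ≈ 32.880 in
Ia = 0.2·(14500/441) = 2900/441 in ≈ 6.576 in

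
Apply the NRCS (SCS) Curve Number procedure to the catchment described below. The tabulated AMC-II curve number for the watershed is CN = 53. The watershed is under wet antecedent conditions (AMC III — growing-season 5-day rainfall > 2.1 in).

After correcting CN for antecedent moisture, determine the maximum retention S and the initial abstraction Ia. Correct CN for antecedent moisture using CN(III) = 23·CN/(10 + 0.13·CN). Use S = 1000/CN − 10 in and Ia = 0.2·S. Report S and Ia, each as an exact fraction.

S = 4700/1219 in ≈ 3.856 in; Ia = 940/1219 in ≈ 0.771 in

Adjust CN=53 to AMC III: 23·53/(10 + 0.13·53) → 1219 ÷ (1689/100) = 121900/1689 ≈ 72.173
Retention S: 1000/CN − 10 with CN=72.173 → S = 4700/1219 ≈ 3.856 in
Ia = 0.2S: 0.2·3.856 = 0.771 in (exactly 940/1219)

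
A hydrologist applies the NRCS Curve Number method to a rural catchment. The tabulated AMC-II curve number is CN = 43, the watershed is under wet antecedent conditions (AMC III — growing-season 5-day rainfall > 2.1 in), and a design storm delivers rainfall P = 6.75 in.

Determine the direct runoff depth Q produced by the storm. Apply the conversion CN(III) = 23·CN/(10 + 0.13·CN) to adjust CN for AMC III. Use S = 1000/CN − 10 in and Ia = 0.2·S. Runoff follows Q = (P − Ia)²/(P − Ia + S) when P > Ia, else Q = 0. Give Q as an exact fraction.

Q = 163437483/59264836 in ≈ 2.758 in

CN(III) from CN(II)=43: (23·43)/(10 + 0.13·43) = 98900/1559 ≈ 63.438
S = 1000/(98900/1559) − 10 = 5700/989 in ≈ 5.763 in
Initial abstraction Ia = S/5 = (5700/989)/5 = 1140/989 ≈ 1.153 in
Excess rainfall: 6.750 − 1.153 = 5.597 in; P > Ia so Q > 0
Q: (22143/3956)² ÷ (44943/3956) = 163437483/59264836 in (≈ 2.758 in)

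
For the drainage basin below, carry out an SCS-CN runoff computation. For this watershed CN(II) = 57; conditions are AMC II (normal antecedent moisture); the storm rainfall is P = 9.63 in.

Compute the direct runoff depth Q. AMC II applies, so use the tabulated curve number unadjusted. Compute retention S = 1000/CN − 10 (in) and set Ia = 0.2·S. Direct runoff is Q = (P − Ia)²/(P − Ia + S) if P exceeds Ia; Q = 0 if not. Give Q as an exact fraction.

Average conditions: CN = 57 (no AMC adjustment).
Retention S: 1000/CN − 10 with CN=57.000 → S = 430/57 ≈ 7.544 in
Initial abstraction Ia = S/5 = (430/57)/5 = 86/57 ≈ 1.509 in
P − Ia = 9.630 − 1.509 = 46291/5700 ≈ 8.121 in (> 0, runoff occurs)
Q = (46291/5700)²/((46291/5700) + 430/57) = (2142856681/32490000)/(89291/5700) = 2142856681/508958700 in ≈ 4.210 in

Q = 2142856681/508958700 in ≈ 4.210 in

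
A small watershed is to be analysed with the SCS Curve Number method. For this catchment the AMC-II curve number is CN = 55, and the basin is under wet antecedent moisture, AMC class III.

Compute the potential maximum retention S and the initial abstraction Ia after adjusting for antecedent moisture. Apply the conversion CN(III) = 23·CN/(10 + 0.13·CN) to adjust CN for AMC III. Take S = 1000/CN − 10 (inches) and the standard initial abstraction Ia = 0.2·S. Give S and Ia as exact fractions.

S = 900/253 in ≈ 3.557 in; Ia = 180/253 in ≈ 0.711 in

Adjust CN=55 to AMC III: 23·55/(10 + 0.13·55) → 1265 ÷ (343/20) = 25300/343 ≈ 73.761
Retention S: 1000/CN − 10 with CN=73.761 → S = 900/253 ≈ 3.557 in
Initial abstraction Ia = S/5 = (900/253)/5 = 180/253 ≈ 0.711 in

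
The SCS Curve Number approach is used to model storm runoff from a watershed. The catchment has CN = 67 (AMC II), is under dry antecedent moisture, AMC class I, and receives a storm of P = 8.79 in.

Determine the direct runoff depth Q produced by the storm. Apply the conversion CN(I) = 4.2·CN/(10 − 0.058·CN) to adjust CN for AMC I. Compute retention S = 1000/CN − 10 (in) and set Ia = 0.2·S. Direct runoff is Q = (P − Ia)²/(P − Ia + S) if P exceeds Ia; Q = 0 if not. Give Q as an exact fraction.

CN(I) from CN(II)=67: (4.2·67)/(10 − 0.058·67) = 46900/1019 ≈ 46.026
S = 1000/(46900/1019) − 10 = 5500/469 in ≈ 11.727 in
Ia = 0.2·(5500/469) = 1100/469 in ≈ 2.345 in
P − Ia = 8.790 − 2.345 = 302251/46900 ≈ 6.445 in (> 0, runoff occurs)
Q: (302251/46900)² ÷ (852251/46900) = 91355667001/39970571900 in (≈ 2.286 in)

Q = 91355667001/39970571900 in ≈ 2.286 in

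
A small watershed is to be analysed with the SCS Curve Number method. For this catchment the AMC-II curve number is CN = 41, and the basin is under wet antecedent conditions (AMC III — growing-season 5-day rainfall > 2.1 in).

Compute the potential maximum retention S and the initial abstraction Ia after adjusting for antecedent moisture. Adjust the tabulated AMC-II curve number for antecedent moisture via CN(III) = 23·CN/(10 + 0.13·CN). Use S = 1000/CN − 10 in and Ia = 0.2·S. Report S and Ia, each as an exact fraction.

S = 5900/943 in ≈ 6.257 in; Ia = 1180/943 in ≈ 1.251 in

Adjust CN=41 to AMC III: 23·41/(10 + 0.13·41) → 943 ÷ (1533/100) = 94300/1533 ≈ 61.513
Retention S: 1000/CN − 10 with CN=61.513 → S = 5900/943 ≈ 6.257 in
Initial abstraction Ia = S/5 = (5900/943)/5 = 1180/943 ≈ 1.251 in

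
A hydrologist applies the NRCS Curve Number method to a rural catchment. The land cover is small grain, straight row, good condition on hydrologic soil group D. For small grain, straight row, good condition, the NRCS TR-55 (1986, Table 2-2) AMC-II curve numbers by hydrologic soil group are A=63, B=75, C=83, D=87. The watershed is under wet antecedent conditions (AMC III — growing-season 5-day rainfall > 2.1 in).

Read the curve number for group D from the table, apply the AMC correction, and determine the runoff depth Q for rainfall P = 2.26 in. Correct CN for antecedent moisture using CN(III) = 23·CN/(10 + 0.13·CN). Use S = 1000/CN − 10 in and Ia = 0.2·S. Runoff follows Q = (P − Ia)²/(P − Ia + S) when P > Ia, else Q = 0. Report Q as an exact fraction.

Q = 45417150769/27825205650 in ≈ 1.632 in

NRCS table: small grain, straight row, good condition, soil group D → CN(II) = 87
Adjust CN=87 to AMC III: 23·87/(10 + 0.13·87) → 2001 ÷ (2131/100) = 200100/2131 ≈ 93.900
Max retention: S = 1000/(200100/2131) − 10 = 1300/2001 in (≈ 0.650 in)
Initial abstraction Ia = S/5 = (1300/2001)/5 = 260/2001 ≈ 0.130 in
Since P=2.260 > Ia=0.130: effective rainfall P−Ia = 213113/100050 in
Q: (213113/100050)² ÷ (278113/100050) = 45417150769/27825205650 in (≈ 1.632 in)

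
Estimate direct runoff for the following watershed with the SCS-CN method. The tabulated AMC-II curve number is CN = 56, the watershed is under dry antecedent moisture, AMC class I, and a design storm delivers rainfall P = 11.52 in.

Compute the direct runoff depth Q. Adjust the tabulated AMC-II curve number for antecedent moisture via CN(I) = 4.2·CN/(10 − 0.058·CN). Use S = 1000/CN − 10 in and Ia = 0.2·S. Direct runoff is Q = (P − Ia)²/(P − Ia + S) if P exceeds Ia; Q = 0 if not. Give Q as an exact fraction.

Adjust CN=56 to AMC I: 4.2·56/(10 − 0.058·56) → (1176/5) ÷ (844/125) = 7350/211 ≈ 34.834
Retention S: 1000/CN − 10 with CN=34.834 → S = 2750/147 ≈ 18.707 in
Initial abstraction Ia = S/5 = (2750/147)/5 = 550/147 ≈ 3.741 in
Excess rainfall: 11.520 − 3.741 = 7.779 in; P > Ia so Q > 0
Q: (28586/3675)² ÷ (97336/3675) = 204289849/89427450 in (≈ 2.284 in)

Q = 204289849/89427450 in ≈ 2.284 in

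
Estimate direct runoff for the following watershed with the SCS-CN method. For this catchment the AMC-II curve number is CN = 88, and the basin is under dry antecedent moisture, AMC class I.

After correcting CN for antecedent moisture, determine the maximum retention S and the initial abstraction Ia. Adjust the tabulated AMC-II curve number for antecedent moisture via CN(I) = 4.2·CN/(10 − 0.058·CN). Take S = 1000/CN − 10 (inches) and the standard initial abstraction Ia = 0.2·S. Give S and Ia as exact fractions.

S = 250/77 in ≈ 3.247 in; Ia = 50/77 in ≈ 0.649 in

Dry (AMC I): CN(I) = 4.2·88/(10 − 0.058·88) = (1848/5)/(612/125) = 3850/51 ≈ 75.490
Max retention: S = 1000/(3850/51) − 10 = 250/77 in (≈ 3.247 in)
Initial abstraction Ia = S/5 = (250/77)/5 = 50/77 ≈ 0.649 in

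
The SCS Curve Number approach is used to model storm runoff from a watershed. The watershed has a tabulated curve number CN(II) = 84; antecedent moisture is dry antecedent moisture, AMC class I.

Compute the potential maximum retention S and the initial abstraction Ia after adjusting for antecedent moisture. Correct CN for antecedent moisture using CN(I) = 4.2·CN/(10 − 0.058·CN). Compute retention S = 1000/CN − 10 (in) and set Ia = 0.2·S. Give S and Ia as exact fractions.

S = 2000/441 in ≈ 4.535 in; Ia = 400/441 in ≈ 0.907 in

Adjust CN=84 to AMC I: 4.2·84/(10 − 0.058·84) → (1764/5) ÷ (641/125) = 44100/641 ≈ 68.799
S = 1000/(44100/641) − 10 = 2000/441 in ≈ 4.535 in
Initial abstraction Ia = S/5 = (2000/441)/5 = 400/441 ≈ 0.907 in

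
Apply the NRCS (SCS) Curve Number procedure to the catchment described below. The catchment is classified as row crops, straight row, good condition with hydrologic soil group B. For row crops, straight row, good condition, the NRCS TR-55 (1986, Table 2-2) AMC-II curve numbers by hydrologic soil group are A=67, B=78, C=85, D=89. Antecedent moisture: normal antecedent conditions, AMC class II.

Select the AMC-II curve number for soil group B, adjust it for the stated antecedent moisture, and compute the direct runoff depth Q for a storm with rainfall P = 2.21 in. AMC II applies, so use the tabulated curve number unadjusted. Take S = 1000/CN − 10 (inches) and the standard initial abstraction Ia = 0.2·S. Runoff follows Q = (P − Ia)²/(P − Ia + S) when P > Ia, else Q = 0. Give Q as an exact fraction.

Q = 41203561/67934100 in ≈ 0.607 in

NRCS table: row crops, straight row, good condition, soil group B → CN(II) = 78
Average conditions: CN = 78 (no AMC adjustment).
Retention S: 1000/CN − 10 with CN=78.000 → S = 110/39 ≈ 2.821 in
Initial abstraction Ia = S/5 = (110/39)/5 = 22/39 ≈ 0.564 in
Since P=2.210 > Ia=0.564: effective rainfall P−Ia = 6419/3900 in
Runoff Q = (P−Ia)²/(P−Ia+S) = (1.646)²/(1.646+2.821) = 41203561/67934100 ≈ 0.607 in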